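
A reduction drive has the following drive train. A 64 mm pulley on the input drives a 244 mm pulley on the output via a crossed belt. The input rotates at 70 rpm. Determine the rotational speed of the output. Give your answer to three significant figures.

belt 244/64 = 3.8125 → 70/3.8125 = 18.361 rpm

18.4 rpm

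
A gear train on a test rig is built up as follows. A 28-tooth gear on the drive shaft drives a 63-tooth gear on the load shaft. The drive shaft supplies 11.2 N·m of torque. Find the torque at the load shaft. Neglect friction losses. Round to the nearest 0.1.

Gear mesh: ratio = 63/28 = 2.25; torque at the load shaft = 11.2 × 2.25 = 25.2 N·m.

25.2 N·m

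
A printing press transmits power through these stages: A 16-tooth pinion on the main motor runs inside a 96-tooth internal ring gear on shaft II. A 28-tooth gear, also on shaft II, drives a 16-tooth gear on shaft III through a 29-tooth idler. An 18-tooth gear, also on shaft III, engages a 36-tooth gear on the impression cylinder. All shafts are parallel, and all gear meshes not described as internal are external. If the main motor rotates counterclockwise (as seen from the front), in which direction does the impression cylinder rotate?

the main motor → shaft II: internal mesh, same direction → CCW.
shaft II → shaft III: driver → idler → driven is 2 external meshes, 2 reversals → CCW.
shaft III → the impression cylinder: external mesh, 1 reversal → CW.
3 reversals in total — an odd number — so the impression cylinder turns opposite to the main motor.

clockwise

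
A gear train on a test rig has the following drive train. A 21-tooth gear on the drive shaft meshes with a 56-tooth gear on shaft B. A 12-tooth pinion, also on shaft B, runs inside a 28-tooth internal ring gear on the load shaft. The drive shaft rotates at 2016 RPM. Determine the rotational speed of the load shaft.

324 RPM

gear mesh 56/21 = 2.6667 → 2016/2.6667 = 756 RPM
internal gear 28/12 = 2.3333 → 756/2.3333 = 324 RPM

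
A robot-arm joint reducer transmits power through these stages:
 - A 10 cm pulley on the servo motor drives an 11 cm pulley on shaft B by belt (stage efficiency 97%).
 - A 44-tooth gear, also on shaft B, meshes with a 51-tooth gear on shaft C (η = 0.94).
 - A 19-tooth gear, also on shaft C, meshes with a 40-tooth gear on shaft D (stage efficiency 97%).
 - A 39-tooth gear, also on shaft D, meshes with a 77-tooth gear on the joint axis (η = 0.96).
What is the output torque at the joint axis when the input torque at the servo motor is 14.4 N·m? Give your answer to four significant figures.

belt 11/10 = 1.1 → τ = 14.4·1.1·0.97 = 15.365 N·m
gear mesh 51/44 = 1.1591 → τ = 15.365·1.1591·0.94 = 16.741 N·m
gear mesh 40/19 = 2.1053 → τ = 16.741·2.1053·0.97 = 34.186 N·m
gear mesh 77/39 = 1.9744 → τ = 34.186·1.9744·0.96 = 64.796 N·m

64.80 N·m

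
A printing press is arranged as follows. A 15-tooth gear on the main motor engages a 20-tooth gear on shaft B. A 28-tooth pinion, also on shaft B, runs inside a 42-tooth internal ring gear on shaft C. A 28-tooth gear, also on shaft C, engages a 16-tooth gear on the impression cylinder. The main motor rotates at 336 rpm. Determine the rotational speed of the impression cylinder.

gear mesh 20/15 = 1.3333 → 336/1.3333 = 252 rpm
internal gear 42/28 = 1.5 → 252/1.5 = 168 rpm
gear mesh 16/28 = 0.57143 → 168/0.57143 = 294 rpm

294 rpm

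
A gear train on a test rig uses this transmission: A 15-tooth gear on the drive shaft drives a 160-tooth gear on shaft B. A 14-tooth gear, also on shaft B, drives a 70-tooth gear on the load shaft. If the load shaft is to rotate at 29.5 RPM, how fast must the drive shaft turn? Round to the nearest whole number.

1573 RPM

Overall ratio R = 10.667 × 5 = 53.333.
Required input speed = output speed × R = 29.5 × 53.333 = 1573.3 RPM.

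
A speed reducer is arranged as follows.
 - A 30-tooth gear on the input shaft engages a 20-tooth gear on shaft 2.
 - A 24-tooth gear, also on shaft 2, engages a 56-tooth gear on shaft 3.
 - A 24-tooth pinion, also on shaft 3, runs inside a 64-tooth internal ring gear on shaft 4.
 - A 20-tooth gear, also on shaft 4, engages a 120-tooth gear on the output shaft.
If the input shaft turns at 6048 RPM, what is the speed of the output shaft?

the input shaft → shaft 2 (gear mesh, 20/30): 6048 ÷ 0.66667 = 9072 RPM
shaft 2 → shaft 3 (gear mesh, 56/24): 9072 ÷ 2.3333 = 3888 RPM
shaft 3 → shaft 4 (internal gear, 64/24): 3888 ÷ 2.6667 = 1458 RPM
shaft 4 → the output shaft (gear mesh, 120/20): 1458 ÷ 6 = 243 RPM

243 RPM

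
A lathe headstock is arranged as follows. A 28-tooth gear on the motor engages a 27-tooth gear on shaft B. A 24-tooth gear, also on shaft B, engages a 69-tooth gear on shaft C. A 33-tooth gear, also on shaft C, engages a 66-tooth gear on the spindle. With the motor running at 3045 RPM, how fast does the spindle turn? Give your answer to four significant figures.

549.2 RPM

Gear mesh: ratio = 27/28 = 0.96429, so shaft B turns at 3045 / 0.96429 = 3157.8 RPM.
Gear mesh: ratio = 69/24 = 2.875, so shaft C turns at 3157.8 / 2.875 = 1098.4 RPM.
Gear mesh: ratio = 66/33 = 2, so the spindle turns at 1098.4 / 2 = 549.18 RPM.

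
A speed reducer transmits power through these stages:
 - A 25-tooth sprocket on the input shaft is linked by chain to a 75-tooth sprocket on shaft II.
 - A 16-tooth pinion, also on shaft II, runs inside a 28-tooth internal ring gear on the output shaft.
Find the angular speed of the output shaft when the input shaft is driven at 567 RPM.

Chain: ratio = 75/25 = 3, so shaft II turns at 567 / 3 = 189 RPM.
Internal gear: ratio = 28/16 = 1.75, so the output shaft turns at 189 / 1.75 = 108 RPM.

108 RPM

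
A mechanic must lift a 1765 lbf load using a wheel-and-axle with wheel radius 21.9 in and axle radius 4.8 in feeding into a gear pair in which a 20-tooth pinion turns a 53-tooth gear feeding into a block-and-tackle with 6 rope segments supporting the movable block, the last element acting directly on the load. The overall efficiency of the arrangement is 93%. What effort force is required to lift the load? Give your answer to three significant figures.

26.2 lbf

Wheel-and-axle MA = R/r = 21.9/4.8 = 4.5625.
Gear pair MA = 53/20 = 2.65.
Block-and-tackle MA = number of supporting rope parts = 6.
Combined ideal MA = 4.5625 × 2.65 × 6 = 72.544.
Actual MA = 72.544 × 0.93 = 67.466.
Effort = load / actual MA = 1765 / 67.466 = 26.161 lbf.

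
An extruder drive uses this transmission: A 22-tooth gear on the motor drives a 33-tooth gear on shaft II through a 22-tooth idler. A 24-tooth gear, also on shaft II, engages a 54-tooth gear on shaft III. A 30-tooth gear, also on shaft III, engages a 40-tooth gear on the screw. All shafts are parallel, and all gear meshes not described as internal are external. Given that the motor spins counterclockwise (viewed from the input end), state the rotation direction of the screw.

counterclockwise

the motor → shaft II: driver → idler → driven is 2 external meshes, 2 reversals → CCW.
shaft II → shaft III: external mesh, 1 reversal → CW.
shaft III → the screw: external mesh, 1 reversal → CCW.
4 reversals in total — an even number — so the screw turns the same way as the motor.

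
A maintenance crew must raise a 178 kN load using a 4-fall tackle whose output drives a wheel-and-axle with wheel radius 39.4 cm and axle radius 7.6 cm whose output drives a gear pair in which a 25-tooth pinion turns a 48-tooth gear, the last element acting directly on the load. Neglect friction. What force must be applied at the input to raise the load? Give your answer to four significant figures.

4.471 kN

Block-and-tackle MA = number of supporting rope parts = 4.
Wheel-and-axle MA = R/r = 39.4/7.6 = 5.1842.
Gear pair MA = 48/25 = 1.92.
Combined ideal MA = 4 × 5.1842 × 1.92 = 39.815.
Effort = load / MA = 178 / 39.815 = 4.4707 kN.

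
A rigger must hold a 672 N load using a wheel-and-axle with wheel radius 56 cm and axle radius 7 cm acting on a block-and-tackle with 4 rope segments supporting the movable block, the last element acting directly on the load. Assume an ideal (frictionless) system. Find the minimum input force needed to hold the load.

Wheel-and-axle MA = R/r = 56/7 = 8.
Block-and-tackle MA = number of supporting rope parts = 4.
Combined ideal MA = 8 × 4 = 32.
Effort = load / MA = 672 / 32 = 21 N.

21 N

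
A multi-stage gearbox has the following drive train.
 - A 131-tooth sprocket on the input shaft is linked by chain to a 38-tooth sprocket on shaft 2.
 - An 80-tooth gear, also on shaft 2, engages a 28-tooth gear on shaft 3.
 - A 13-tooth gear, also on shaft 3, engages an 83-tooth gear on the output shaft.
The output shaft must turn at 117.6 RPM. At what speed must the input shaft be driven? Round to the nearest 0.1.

Overall ratio R = 0.29008 × 0.35 × 6.3846 = 0.64821.
Required input speed = output speed × R = 117.6 × 0.64821 = 76.229 RPM.

76.2 RPM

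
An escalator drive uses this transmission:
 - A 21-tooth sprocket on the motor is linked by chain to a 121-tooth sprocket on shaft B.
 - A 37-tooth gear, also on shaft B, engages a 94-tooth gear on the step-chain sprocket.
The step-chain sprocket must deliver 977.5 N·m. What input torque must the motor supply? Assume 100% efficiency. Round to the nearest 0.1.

66.8 N·m

Overall ratio R = 5.7619 × 2.5405 = 14.638.
Input torque = output torque / R = 977.5 / 14.638 = 66.777 N·m.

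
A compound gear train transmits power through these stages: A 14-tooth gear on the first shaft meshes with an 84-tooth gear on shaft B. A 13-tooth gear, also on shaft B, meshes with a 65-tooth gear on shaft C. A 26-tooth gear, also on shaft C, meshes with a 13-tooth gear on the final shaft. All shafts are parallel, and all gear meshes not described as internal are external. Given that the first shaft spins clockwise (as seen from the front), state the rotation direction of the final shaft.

the first shaft → shaft B: external mesh, 1 reversal → CCW.
shaft B → shaft C: external mesh, 1 reversal → CW.
shaft C → the final shaft: external mesh, 1 reversal → CCW.
3 reversals in total — an odd number — so the final shaft turns opposite to the first shaft.

anticlockwise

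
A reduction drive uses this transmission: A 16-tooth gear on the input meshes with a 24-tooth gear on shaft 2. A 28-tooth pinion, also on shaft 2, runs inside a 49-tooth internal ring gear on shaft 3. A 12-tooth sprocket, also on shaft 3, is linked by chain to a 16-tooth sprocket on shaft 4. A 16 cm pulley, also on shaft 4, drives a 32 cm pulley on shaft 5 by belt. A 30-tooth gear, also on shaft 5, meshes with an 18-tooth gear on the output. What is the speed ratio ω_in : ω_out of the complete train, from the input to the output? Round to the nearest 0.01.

Each stage contributes driven/driver: gear mesh 24/16 = 1.5, internal gear 49/28 = 1.75, chain 16/12 = 1.3333, belt 32/16 = 2, gear mesh 18/30 = 0.6.
Overall: 1.5 × 1.75 × 1.3333 × 2 × 0.6 = 4.2.

4.20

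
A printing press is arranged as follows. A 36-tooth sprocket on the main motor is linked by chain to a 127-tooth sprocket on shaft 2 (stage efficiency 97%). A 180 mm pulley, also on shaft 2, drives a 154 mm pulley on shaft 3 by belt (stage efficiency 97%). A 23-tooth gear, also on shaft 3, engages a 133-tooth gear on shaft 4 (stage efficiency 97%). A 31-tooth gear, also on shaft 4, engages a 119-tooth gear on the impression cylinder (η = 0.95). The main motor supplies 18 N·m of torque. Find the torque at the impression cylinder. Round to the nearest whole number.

Chain: ratio = 127/36 = 3.5278; torque at shaft 2 = 18 × 3.5278 × 0.97 = 61.595 N·m.
Belt: ratio = 154/180 = 0.85556; torque at shaft 3 = 61.595 × 0.85556 × 0.97 = 51.117 N·m.
Gear mesh: ratio = 133/23 = 5.7826; torque at shaft 4 = 51.117 × 5.7826 × 0.97 = 286.72 N·m.
Gear mesh: ratio = 119/31 = 3.8387; torque at the impression cylinder = 286.72 × 3.8387 × 0.95 = 1045.6 N·m.

1046 N·m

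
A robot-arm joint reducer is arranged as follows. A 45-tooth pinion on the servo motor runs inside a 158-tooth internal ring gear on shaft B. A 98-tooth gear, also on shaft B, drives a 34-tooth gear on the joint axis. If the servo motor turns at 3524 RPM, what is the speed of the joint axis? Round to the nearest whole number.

2893 RPM

the servo motor → shaft B (internal gear, 158/45): 3524 ÷ 3.5111 = 1003.7 RPM
shaft B → the joint axis (gear mesh, 34/98): 1003.7 ÷ 0.34694 = 2892.9 RPM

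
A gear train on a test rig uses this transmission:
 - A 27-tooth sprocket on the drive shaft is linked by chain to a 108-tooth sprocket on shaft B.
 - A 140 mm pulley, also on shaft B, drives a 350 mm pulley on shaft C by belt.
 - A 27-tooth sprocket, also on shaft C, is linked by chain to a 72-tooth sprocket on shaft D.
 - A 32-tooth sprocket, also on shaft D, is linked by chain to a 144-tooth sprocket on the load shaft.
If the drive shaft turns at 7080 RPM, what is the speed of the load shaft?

59 RPM

the drive shaft → shaft B (chain, 108/27): 7080 ÷ 4 = 1770 RPM
shaft B → shaft C (belt, 350/140): 1770 ÷ 2.5 = 708 RPM
shaft C → shaft D (chain, 72/27): 708 ÷ 2.6667 = 265.5 RPM
shaft D → the load shaft (chain, 144/32): 265.5 ÷ 4.5 = 59 RPM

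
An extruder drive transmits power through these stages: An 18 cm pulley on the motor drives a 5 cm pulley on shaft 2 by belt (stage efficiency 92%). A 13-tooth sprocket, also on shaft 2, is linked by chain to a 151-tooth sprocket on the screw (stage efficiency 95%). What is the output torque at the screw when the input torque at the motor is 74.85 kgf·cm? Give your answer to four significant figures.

After the belt (5/18): 74.85 × 0.27778 × 0.92 = 19.128 kgf·cm
After the chain (151/13): 19.128 × 11.615 × 0.95 = 211.07 kgf·cm

211.1 kgf·cm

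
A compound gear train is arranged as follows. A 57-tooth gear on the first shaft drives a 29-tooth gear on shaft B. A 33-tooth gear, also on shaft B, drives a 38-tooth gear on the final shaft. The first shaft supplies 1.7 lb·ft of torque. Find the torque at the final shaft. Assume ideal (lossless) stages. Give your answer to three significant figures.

0.996 lb·ft

gear mesh 29/57 = 0.50877 → τ = 1.7·0.50877 = 0.86491 lb·ft
gear mesh 38/33 = 1.1515 → τ = 0.86491·1.1515 = 0.99596 lb·ft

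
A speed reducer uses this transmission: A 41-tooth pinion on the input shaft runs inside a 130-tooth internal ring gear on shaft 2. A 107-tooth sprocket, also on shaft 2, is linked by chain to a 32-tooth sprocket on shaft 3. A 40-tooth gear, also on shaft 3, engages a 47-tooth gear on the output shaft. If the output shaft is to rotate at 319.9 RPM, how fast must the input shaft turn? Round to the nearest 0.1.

356.4 RPM

Overall ratio R = 3.1707 × 0.29907 × 1.175 = 1.1142.
Required input speed = output speed × R = 319.9 × 1.1142 = 356.43 RPM.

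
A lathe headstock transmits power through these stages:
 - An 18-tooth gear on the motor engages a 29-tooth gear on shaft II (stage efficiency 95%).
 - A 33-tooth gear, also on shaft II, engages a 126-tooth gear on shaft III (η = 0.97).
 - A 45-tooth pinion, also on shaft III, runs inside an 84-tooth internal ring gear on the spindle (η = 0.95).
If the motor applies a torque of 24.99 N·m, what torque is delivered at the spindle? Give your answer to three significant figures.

Gear mesh: ratio = 29/18 = 1.6111; torque at shaft II = 24.99 × 1.6111 × 0.95 = 38.249 N·m.
Gear mesh: ratio = 126/33 = 3.8182; torque at shaft III = 38.249 × 3.8182 × 0.97 = 141.66 N·m.
Internal gear: ratio = 84/45 = 1.8667; torque at the spindle = 141.66 × 1.8667 × 0.95 = 251.21 N·m.

251 N·m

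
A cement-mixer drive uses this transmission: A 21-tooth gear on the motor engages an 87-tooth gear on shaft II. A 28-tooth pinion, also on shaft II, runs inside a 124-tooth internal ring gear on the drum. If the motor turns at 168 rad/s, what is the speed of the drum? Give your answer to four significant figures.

gear mesh 87/21 = 4.1429 → 168/4.1429 = 40.552 rad/s
internal gear 124/28 = 4.4286 → 40.552/4.4286 = 9.1568 rad/s

9.157 rad/s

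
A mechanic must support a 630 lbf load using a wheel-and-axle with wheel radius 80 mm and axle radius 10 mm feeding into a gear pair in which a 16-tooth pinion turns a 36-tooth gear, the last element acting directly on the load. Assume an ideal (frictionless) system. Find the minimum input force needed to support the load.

35 lbf

Wheel-and-axle MA = R/r = 80/10 = 8.
Gear pair MA = 36/16 = 2.25.
Combined ideal MA = 8 × 2.25 = 18.
Effort = load / MA = 630 / 18 = 35 lbf.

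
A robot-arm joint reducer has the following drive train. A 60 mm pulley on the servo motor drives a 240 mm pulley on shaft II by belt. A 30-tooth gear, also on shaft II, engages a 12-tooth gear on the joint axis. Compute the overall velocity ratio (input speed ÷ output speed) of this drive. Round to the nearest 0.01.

Each stage contributes driven/driver: belt 240/60 = 4, gear mesh 12/30 = 0.4.
Overall: 4 × 0.4 = 1.6.

1.60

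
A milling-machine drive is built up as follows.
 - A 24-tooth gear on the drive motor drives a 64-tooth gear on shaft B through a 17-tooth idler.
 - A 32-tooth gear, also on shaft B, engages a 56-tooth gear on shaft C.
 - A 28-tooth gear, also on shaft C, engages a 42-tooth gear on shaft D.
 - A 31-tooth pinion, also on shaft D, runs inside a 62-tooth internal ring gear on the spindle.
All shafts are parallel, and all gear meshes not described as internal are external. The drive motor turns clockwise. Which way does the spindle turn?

the drive motor → shaft B: driver → idler → driven is 2 external meshes, 2 reversals → CW.
shaft B → shaft C: external mesh, 1 reversal → CCW.
shaft C → shaft D: external mesh, 1 reversal → CW.
shaft D → the spindle: internal mesh, same direction → CW.
4 reversals in total — an even number — so the spindle turns the same way as the drive motor.

clockwise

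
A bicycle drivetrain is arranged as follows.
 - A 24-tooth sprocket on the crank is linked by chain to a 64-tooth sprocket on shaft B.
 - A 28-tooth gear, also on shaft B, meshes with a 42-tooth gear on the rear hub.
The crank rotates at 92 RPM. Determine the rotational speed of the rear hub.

Chain: ratio = 64/24 = 2.6667, so shaft B turns at 92 / 2.6667 = 34.5 RPM.
Gear mesh: ratio = 42/28 = 1.5, so the rear hub turns at 34.5 / 1.5 = 23 RPM.

23 RPM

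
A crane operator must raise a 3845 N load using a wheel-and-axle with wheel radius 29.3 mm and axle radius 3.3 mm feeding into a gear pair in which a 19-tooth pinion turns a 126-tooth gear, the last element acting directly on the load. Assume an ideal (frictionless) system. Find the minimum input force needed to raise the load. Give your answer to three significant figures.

65.3 N

Wheel-and-axle MA = R/r = 29.3/3.3 = 8.8788.
Gear pair MA = 126/19 = 6.6316.
Combined ideal MA = 8.8788 × 6.6316 = 58.88.
Effort = load / MA = 3845 / 58.88 = 65.302 N.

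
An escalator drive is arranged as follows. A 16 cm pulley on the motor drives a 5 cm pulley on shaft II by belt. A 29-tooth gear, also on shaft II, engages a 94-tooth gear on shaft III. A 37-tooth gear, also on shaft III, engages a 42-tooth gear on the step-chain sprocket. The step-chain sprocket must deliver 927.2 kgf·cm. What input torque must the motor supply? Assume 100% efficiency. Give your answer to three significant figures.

Overall ratio R = 0.3125 × 3.2414 × 1.1351 = 1.1498.
Input torque = output torque / R = 927.2 / 1.1498 = 806.39 kgf·cm.

806 kgf·cm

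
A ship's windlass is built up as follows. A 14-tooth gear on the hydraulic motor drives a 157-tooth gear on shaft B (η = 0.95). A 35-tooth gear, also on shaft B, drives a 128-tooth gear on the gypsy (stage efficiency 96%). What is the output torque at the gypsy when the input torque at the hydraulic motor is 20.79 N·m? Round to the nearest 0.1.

777.6 N·m

After the gear mesh (157/14): 20.79 × 11.214 × 0.95 = 221.49 N·m
After the gear mesh (128/35): 221.49 × 3.6571 × 0.96 = 777.61 N·m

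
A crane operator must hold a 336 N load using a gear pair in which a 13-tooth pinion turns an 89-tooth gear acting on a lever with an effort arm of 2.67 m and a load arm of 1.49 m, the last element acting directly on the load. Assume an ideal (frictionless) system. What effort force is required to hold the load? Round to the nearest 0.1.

Gear pair MA = 89/13 = 6.8462.
Lever MA = effort arm / load arm = 2.67/1.49 = 1.7919.
Combined ideal MA = 6.8462 × 1.7919 = 12.268.
Effort = load / MA = 336 / 12.268 = 27.388 N.

27.4 N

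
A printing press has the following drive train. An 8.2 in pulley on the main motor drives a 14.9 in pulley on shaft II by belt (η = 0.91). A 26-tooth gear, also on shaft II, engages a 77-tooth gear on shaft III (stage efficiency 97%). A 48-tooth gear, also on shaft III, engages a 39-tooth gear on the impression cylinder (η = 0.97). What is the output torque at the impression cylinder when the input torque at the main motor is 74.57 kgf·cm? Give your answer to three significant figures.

After the belt (14.9/8.2): 74.57 × 1.8171 × 0.91 = 123.3 kgf·cm
After the gear mesh (77/26): 123.3 × 2.9615 × 0.97 = 354.22 kgf·cm
After the gear mesh (39/48): 354.22 × 0.8125 × 0.97 = 279.17 kgf·cm

279 kgf·cm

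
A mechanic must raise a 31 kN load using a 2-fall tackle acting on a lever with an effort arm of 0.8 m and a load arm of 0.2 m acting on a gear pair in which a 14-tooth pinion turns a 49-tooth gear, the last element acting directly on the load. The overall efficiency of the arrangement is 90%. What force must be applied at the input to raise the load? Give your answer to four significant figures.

1.230 kN

Block-and-tackle MA = number of supporting rope parts = 2.
Lever MA = effort arm / load arm = 0.8/0.2 = 4.
Gear pair MA = 49/14 = 3.5.
Combined ideal MA = 2 × 4 × 3.5 = 28.
Actual MA = 28 × 0.90 = 25.2.
Effort = load / actual MA = 31 / 25.2 = 1.2302 kN.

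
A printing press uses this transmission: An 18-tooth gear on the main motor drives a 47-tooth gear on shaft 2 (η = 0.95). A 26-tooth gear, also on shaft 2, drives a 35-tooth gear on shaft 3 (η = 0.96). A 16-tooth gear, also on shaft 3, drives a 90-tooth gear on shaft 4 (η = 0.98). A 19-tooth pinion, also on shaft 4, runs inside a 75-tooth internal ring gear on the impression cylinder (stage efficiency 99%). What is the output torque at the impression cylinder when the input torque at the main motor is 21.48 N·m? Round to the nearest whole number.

After the gear mesh (47/18): 21.48 × 2.6111 × 0.95 = 53.282 N·m
After the gear mesh (35/26): 53.282 × 1.3462 × 0.96 = 68.857 N·m
After the gear mesh (90/16): 68.857 × 5.625 × 0.98 = 379.58 N·m
After the internal gear (75/19): 379.58 × 3.9474 × 0.99 = 1483.3 N·m

1483 N·m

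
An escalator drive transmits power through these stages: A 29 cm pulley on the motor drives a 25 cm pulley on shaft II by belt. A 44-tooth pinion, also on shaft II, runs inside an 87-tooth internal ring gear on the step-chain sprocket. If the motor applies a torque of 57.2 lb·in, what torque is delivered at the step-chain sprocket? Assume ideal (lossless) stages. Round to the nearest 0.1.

belt 25/29 = 0.86207 → τ = 57.2·0.86207 = 49.31 lb·in
internal gear 87/44 = 1.9773 → τ = 49.31·1.9773 = 97.5 lb·in

97.5 lb·in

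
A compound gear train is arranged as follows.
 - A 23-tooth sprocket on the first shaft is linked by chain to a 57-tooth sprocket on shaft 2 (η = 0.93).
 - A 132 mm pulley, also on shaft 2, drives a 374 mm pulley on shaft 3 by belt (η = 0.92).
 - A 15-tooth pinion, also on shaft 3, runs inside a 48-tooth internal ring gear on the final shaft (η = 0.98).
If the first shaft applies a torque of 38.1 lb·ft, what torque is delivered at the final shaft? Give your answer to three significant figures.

Chain: ratio = 57/23 = 2.4783; torque at shaft 2 = 38.1 × 2.4783 × 0.93 = 87.812 lb·ft.
Belt: ratio = 374/132 = 2.8333; torque at shaft 3 = 87.812 × 2.8333 × 0.92 = 228.9 lb·ft.
Internal gear: ratio = 48/15 = 3.2; torque at the final shaft = 228.9 × 3.2 × 0.98 = 717.82 lb·ft.

718 lb·ft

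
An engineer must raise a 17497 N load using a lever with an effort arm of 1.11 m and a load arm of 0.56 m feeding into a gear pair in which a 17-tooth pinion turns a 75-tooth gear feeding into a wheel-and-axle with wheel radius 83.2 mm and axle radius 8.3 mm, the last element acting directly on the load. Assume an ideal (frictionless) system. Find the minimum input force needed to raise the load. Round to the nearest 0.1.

199.6 N

Lever MA = effort arm / load arm = 1.11/0.56 = 1.9821.
Gear pair MA = 75/17 = 4.4118.
Wheel-and-axle MA = R/r = 83.2/8.3 = 10.024.
Combined ideal MA = 1.9821 × 4.4118 × 10.024 = 87.658.
Effort = load / MA = 17497 / 87.658 = 199.6 N.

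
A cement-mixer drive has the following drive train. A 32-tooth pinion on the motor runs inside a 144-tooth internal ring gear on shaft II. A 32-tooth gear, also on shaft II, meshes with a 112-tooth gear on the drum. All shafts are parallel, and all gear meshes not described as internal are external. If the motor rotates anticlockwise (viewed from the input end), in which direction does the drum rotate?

the motor → shaft II: internal mesh, same direction → CCW.
shaft II → the drum: external mesh, 1 reversal → CW.
1 reversal in total — an odd number — so the drum turns opposite to the motor.

clockwise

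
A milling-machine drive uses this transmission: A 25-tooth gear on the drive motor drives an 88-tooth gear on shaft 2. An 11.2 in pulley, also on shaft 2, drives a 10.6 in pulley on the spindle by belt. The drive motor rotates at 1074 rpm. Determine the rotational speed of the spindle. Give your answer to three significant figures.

gear mesh 88/25 = 3.52 → 1074/3.52 = 305.11 rpm
belt 10.6/11.2 = 0.94643 → 305.11/0.94643 = 322.38 rpm

322 rpm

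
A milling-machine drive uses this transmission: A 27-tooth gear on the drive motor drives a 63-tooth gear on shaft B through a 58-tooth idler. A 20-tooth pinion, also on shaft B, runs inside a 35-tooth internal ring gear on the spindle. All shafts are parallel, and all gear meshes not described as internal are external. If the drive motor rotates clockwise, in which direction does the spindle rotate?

the drive motor → shaft B: driver → idler → driven is 2 external meshes, 2 reversals → CW.
shaft B → the spindle: internal mesh, same direction → CW.
2 reversals in total — an even number — so the spindle turns the same way as the drive motor.

clockwise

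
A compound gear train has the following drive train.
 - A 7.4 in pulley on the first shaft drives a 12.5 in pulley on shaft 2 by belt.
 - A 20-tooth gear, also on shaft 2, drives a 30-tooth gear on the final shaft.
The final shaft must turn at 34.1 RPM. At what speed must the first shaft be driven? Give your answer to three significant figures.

86.4 RPM

Overall ratio R = 1.6892 × 1.5 = 2.5338.
Required input speed = output speed × R = 34.1 × 2.5338 = 86.402 RPM.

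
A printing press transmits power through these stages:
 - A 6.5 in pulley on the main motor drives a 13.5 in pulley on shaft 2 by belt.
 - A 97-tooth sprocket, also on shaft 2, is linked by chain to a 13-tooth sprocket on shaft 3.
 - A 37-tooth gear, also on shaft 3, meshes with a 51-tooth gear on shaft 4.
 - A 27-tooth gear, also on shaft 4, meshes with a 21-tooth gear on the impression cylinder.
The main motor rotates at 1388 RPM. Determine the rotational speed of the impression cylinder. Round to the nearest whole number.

4651 RPM

the main motor → shaft 2 (belt, 13.5/6.5): 1388 ÷ 2.0769 = 668.3 RPM
shaft 2 → shaft 3 (chain, 13/97): 668.3 ÷ 0.13402 = 4986.5 RPM
shaft 3 → shaft 4 (gear mesh, 51/37): 4986.5 ÷ 1.3784 = 3617.7 RPM
shaft 4 → the impression cylinder (gear mesh, 21/27): 3617.7 ÷ 0.77778 = 4651.3 RPM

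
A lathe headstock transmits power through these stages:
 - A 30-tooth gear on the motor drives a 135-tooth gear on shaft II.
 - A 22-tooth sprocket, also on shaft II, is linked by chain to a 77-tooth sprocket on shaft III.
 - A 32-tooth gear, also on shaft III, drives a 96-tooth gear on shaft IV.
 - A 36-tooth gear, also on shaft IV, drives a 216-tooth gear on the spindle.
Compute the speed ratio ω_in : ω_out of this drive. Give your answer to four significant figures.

Each stage contributes driven/driver: gear mesh 135/30 = 4.5, chain 77/22 = 3.5, gear mesh 96/32 = 3, gear mesh 216/36 = 6.
Overall: 4.5 × 3.5 × 3 × 6 = 283.5.

283.5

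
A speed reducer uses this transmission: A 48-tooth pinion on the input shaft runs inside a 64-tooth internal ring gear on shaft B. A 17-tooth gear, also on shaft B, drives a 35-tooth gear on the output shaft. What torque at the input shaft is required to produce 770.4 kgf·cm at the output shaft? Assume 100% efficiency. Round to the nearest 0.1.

280.6 kgf·cm

Overall ratio R = 1.3333 × 2.0588 = 2.7451.
Input torque = output torque / R = 770.4 / 2.7451 = 280.65 kgf·cm.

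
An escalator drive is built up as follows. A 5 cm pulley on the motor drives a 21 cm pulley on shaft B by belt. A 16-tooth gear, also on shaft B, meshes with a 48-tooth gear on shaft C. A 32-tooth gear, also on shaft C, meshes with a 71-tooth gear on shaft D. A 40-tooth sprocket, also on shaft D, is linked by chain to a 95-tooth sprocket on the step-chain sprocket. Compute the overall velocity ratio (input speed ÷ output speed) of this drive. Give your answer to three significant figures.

Each stage contributes driven/driver: belt 21/5 = 4.2, gear mesh 48/16 = 3, gear mesh 71/32 = 2.2188, chain 95/40 = 2.375.
Overall: 4.2 × 3 × 2.2188 × 2.375 = 66.396.

66.4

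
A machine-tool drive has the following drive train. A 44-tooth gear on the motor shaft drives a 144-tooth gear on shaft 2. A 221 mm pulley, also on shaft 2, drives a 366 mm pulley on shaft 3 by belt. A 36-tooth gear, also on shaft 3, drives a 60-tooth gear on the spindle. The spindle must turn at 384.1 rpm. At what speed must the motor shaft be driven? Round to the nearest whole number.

3470 rpm

Overall ratio R = 3.2727 × 1.6561 × 1.6667 = 9.0333.
Required input speed = output speed × R = 384.1 × 9.0333 = 3469.7 rpm.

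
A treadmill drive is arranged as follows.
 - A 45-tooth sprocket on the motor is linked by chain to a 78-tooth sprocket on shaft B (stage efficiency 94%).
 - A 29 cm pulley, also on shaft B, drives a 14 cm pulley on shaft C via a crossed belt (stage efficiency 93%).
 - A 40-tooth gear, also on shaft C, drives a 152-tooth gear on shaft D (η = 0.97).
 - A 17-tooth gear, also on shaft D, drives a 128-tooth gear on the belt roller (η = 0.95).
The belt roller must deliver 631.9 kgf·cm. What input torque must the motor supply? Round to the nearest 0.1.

Overall ratio R = 1.7333 × 0.48276 × 3.8 × 7.5294 = 23.942; overall efficiency η = 0.94 × 0.93 × 0.97 × 0.95 = 0.8056.
Input torque = output torque / (R × η) = 631.9 / (23.942 × 0.8056) = 32.763 kgf·cm.

32.8 kgf·cm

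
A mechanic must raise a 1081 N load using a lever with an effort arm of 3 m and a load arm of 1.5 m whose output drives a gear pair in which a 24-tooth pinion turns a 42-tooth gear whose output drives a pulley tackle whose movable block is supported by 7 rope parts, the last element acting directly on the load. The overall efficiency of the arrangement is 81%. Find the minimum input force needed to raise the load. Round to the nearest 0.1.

54.5 N

Lever MA = effort arm / load arm = 3/1.5 = 2.
Gear pair MA = 42/24 = 1.75.
Block-and-tackle MA = number of supporting rope parts = 7.
Combined ideal MA = 2 × 1.75 × 7 = 24.5.
Actual MA = 24.5 × 0.81 = 19.845.
Effort = load / actual MA = 1081 / 19.845 = 54.472 N.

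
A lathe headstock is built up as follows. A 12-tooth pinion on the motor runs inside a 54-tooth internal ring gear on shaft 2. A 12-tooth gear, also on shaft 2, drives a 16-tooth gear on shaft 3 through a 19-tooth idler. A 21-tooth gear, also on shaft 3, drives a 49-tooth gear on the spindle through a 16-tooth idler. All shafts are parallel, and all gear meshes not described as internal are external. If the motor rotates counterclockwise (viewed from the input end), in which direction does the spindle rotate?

counterclockwise

the motor → shaft 2: internal mesh, same direction → CCW.
shaft 2 → shaft 3: driver → idler → driven is 2 external meshes, 2 reversals → CCW.
shaft 3 → the spindle: driver → idler → driven is 2 external meshes, 2 reversals → CCW.
4 reversals in total — an even number — so the spindle turns the same way as the motor.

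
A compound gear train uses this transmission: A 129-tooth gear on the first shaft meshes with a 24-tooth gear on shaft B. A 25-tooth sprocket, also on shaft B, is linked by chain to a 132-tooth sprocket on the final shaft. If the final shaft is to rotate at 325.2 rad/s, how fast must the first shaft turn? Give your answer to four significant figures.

Overall ratio R = 0.18605 × 5.28 = 0.98233.
Required input speed = output speed × R = 325.2 × 0.98233 = 319.45 rad/s.

319.5 rad/s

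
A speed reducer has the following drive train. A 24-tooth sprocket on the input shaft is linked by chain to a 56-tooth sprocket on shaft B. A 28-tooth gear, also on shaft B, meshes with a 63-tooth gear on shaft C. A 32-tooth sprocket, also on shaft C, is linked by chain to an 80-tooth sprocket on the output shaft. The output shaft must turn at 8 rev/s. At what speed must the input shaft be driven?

105 rev/s

Overall ratio R = 2.3333 × 2.25 × 2.5 = 13.125.
Required input speed = output speed × R = 8 × 13.125 = 105 rev/s.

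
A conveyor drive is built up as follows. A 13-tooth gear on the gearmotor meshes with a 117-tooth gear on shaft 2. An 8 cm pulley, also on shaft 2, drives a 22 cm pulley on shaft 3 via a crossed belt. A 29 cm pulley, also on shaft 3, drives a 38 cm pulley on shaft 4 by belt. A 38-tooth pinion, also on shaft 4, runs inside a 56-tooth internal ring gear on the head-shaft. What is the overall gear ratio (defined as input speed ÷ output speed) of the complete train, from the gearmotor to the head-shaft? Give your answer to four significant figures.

47.79

Each stage contributes driven/driver: gear mesh 117/13 = 9, belt 22/8 = 2.75, belt 38/29 = 1.3103, internal gear 56/38 = 1.4737.
Overall: 9 × 2.75 × 1.3103 × 1.4737 = 47.793.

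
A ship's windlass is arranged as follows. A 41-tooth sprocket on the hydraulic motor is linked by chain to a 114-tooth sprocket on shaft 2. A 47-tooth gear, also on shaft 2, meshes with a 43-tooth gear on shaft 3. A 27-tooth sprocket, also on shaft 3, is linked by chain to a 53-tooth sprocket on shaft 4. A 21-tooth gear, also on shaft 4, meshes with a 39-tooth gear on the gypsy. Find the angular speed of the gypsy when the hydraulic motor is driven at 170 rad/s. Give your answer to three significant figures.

the hydraulic motor → shaft 2 (chain, 114/41): 170 ÷ 2.7805 = 61.14 rad/s
shaft 2 → shaft 3 (gear mesh, 43/47): 61.14 ÷ 0.91489 = 66.828 rad/s
shaft 3 → shaft 4 (chain, 53/27): 66.828 ÷ 1.963 = 34.044 rad/s
shaft 4 → the gypsy (gear mesh, 39/21): 34.044 ÷ 1.8571 = 18.332 rad/s

18.3 rad/s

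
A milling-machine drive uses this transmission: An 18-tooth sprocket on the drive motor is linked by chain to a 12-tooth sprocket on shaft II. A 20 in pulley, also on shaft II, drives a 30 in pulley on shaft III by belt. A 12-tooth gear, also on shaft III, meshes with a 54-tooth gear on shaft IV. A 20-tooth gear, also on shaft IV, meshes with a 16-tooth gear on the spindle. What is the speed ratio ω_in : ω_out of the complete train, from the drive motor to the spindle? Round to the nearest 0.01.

3.60

Each stage contributes driven/driver: chain 12/18 = 0.66667, belt 30/20 = 1.5, gear mesh 54/12 = 4.5, gear mesh 16/20 = 0.8.
Overall: 0.66667 × 1.5 × 4.5 × 0.8 = 3.6.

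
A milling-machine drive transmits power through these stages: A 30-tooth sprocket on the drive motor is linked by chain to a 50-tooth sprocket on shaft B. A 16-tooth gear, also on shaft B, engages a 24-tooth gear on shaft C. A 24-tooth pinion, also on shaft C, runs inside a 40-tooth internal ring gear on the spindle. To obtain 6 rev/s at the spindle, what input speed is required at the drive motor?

Overall ratio R = 1.6667 × 1.5 × 1.6667 = 4.1667.
Required input speed = output speed × R = 6 × 4.1667 = 25 rev/s.

25 rev/s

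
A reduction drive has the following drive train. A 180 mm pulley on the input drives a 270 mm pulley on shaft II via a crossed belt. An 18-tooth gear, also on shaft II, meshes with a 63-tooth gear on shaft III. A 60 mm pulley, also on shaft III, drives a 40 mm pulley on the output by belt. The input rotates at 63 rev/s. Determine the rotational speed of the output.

Belt: ratio = 270/180 = 1.5, so shaft II turns at 63 / 1.5 = 42 rev/s.
Gear mesh: ratio = 63/18 = 3.5, so shaft III turns at 42 / 3.5 = 12 rev/s.
Belt: ratio = 40/60 = 0.66667, so the output turns at 12 / 0.66667 = 18 rev/s.

18 rev/s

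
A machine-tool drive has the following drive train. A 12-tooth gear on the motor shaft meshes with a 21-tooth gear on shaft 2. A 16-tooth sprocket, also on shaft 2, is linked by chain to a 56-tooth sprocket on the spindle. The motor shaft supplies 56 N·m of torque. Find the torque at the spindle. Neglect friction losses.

343 N·m

Gear mesh: ratio = 21/12 = 1.75; torque at shaft 2 = 56 × 1.75 = 98 N·m.
Chain: ratio = 56/16 = 3.5; torque at the spindle = 98 × 3.5 = 343 N·m.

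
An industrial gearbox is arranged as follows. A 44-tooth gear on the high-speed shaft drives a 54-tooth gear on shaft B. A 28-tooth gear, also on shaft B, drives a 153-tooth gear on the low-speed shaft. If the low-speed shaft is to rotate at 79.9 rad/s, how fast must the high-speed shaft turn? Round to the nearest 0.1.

535.8 rad/s

Overall ratio R = 1.2273 × 5.4643 = 6.7062.
Required input speed = output speed × R = 79.9 × 6.7062 = 535.82 rad/s.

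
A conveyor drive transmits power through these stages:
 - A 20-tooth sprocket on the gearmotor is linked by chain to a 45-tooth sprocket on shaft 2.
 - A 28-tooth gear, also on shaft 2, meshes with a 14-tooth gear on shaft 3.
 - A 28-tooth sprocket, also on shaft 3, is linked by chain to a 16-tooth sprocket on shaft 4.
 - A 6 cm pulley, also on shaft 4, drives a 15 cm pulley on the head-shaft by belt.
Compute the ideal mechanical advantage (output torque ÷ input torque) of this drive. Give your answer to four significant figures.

1.607

Each stage contributes driven/driver: chain 45/20 = 2.25, gear mesh 14/28 = 0.5, chain 16/28 = 0.57143, belt 15/6 = 2.5.
Overall: 2.25 × 0.5 × 0.57143 × 2.5 = 1.6071.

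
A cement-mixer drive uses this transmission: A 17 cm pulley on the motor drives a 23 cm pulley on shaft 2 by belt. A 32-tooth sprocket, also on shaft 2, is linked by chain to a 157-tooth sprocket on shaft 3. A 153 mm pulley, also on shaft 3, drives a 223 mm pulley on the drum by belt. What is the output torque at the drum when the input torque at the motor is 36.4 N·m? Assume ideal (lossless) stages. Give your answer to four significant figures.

352.2 N·m

After the belt (23/17): 36.4 × 1.3529 = 49.247 N·m
After the chain (157/32): 49.247 × 4.9062 = 241.62 N·m
After the belt (223/153): 241.62 × 1.4575 = 352.16 N·m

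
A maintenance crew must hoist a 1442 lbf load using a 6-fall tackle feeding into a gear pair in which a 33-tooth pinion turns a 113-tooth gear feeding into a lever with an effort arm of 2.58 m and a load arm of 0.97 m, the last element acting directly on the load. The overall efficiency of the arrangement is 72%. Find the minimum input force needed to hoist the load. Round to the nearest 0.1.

Block-and-tackle MA = number of supporting rope parts = 6.
Gear pair MA = 113/33 = 3.4242.
Lever MA = effort arm / load arm = 2.58/0.97 = 2.6598.
Combined ideal MA = 6 × 3.4242 × 2.6598 = 54.647.
Actual MA = 54.647 × 0.72 = 39.346.
Effort = load / actual MA = 1442 / 39.346 = 36.65 lbf.

36.6 lbf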